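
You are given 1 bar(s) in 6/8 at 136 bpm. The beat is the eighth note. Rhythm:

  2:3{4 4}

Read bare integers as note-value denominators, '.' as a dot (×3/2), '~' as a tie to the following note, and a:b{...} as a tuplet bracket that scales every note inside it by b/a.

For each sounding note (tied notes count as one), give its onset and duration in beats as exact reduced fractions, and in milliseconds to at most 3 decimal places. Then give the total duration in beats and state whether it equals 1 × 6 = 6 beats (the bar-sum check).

1) 0.0ms=0b +1323.529ms=3b
2) 1323.529ms=3b +1323.529ms=3b
Σ=6b of 6 (136bpm 6/8) — PASS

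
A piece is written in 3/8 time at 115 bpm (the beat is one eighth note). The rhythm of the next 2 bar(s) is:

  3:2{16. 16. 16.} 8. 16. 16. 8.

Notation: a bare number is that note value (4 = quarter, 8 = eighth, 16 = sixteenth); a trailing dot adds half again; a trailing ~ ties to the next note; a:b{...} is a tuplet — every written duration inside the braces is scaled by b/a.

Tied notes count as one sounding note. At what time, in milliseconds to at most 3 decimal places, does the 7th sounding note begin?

1. 0.0ms @ 0 + 260.87ms (1/2)
2. 260.87ms @ 1/2 + 260.87ms (1/2)
3. 521.739ms @ 1 + 260.87ms (1/2)
4. 782.609ms @ 3/2 + 782.609ms (3/2)
5. 1565.217ms @ 3 + 391.304ms (3/4)
6. 1956.522ms @ 15/4 + 391.304ms (3/4)
7. 2347.826ms @ 9/2 + 782.609ms (3/2)

note 7 onset = 9/2b = 2347.826ms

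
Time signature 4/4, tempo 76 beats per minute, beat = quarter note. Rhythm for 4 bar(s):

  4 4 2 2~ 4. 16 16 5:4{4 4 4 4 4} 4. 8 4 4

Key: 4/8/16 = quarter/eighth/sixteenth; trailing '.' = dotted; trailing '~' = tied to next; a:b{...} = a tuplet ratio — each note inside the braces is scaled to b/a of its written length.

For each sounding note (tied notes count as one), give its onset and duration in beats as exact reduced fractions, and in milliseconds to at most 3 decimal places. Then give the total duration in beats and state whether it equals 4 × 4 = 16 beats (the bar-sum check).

1) 0.0ms=0b +789.474ms=1b
2) 789.474ms=1b +789.474ms=1b
3) 1578.947ms=2b +1578.947ms=2b
4) 3157.895ms=4b +2763.158ms=7/2b
5) 5921.053ms=15/2b +197.368ms=1/4b
6) 6118.421ms=31/4b +197.368ms=1/4b
7) 6315.789ms=8b +631.579ms=4/5b
8) 6947.368ms=44/5b +631.579ms=4/5b
9) 7578.947ms=48/5b +631.579ms=4/5b
10) 8210.526ms=52/5b +631.579ms=4/5b
11) 8842.105ms=56/5b +631.579ms=4/5b
12) 9473.684ms=12b +1184.211ms=3/2b
13) 10657.895ms=27/2b +394.737ms=1/2b
14) 11052.632ms=14b +789.474ms=1b
15) 11842.105ms=15b +789.474ms=1b
Σ=16b of 16 (76bpm 4/4) — PASS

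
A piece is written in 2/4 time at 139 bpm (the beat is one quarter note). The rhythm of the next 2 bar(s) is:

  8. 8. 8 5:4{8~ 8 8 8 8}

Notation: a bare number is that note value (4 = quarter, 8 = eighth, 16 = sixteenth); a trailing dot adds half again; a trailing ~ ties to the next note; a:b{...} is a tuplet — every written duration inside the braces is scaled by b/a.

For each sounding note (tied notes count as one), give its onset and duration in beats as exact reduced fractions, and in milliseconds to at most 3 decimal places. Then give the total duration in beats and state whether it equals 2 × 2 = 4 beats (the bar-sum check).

1) 0.0ms=0b +323.741ms=3/4b
2) 323.741ms=3/4b +323.741ms=3/4b
3) 647.482ms=3/2b +215.827ms=1/2b
4) 863.309ms=2b +345.324ms=4/5b
5) 1208.633ms=14/5b +172.662ms=2/5b
6) 1381.295ms=16/5b +172.662ms=2/5b
7) 1553.957ms=18/5b +172.662ms=2/5b
Σ=4b of 4 (139bpm 2/4) — PASS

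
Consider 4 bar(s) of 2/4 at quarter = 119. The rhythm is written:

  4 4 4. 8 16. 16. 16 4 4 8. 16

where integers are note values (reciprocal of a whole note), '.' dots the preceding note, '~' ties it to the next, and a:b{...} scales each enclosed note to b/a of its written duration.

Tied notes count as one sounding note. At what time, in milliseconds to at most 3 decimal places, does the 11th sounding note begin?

1. 0.0ms @ 0 + 504.202ms (1)
2. 504.202ms @ 1 + 504.202ms (1)
3. 1008.403ms @ 2 + 756.303ms (3/2)
4. 1764.706ms @ 7/2 + 252.101ms (1/2)
5. 2016.807ms @ 4 + 189.076ms (3/8)
6. 2205.882ms @ 35/8 + 189.076ms (3/8)
7. 2394.958ms @ 19/4 + 126.05ms (1/4)
8. 2521.008ms @ 5 + 504.202ms (1)
9. 3025.21ms @ 6 + 504.202ms (1)
10. 3529.412ms @ 7 + 378.151ms (3/4)
11. 3907.563ms @ 31/4 + 126.05ms (1/4)

note 11 onset = 31/4b = 3907.563ms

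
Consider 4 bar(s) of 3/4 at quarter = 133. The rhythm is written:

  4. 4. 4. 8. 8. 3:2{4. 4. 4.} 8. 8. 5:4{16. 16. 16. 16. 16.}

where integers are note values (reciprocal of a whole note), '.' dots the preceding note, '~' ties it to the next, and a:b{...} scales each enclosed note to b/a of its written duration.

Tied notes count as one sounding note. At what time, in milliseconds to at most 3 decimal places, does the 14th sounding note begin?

1. 0.0ms @ 0 + 676.692ms (3/2)
2. 676.692ms @ 3/2 + 676.692ms (3/2)
3. 1353.383ms @ 3 + 676.692ms (3/2)
4. 2030.075ms @ 9/2 + 338.346ms (3/4)
5. 2368.421ms @ 21/4 + 338.346ms (3/4)
6. 2706.767ms @ 6 + 451.128ms (1)
7. 3157.895ms @ 7 + 451.128ms (1)
8. 3609.023ms @ 8 + 451.128ms (1)
9. 4060.15ms @ 9 + 338.346ms (3/4)
10. 4398.496ms @ 39/4 + 338.346ms (3/4)
11. 4736.842ms @ 21/2 + 135.338ms (3/10)
12. 4872.18ms @ 54/5 + 135.338ms (3/10)
13. 5007.519ms @ 111/10 + 135.338ms (3/10)
14. 5142.857ms @ 57/5 + 135.338ms (3/10)
15. 5278.195ms @ 117/10 + 135.338ms (3/10)

note 14 onset = 57/5b = 5142.857ms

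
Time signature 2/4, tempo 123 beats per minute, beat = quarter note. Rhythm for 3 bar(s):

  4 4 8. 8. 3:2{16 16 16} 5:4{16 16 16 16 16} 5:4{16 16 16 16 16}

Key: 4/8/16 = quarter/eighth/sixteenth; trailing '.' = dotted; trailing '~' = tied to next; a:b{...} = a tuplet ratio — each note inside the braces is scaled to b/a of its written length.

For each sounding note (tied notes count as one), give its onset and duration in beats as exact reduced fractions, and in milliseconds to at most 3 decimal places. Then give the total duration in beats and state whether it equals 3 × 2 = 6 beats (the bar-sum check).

1) 0.0ms=0b +487.805ms=1b
2) 487.805ms=1b +487.805ms=1b
3) 975.61ms=2b +365.854ms=3/4b
4) 1341.463ms=11/4b +365.854ms=3/4b
5) 1707.317ms=7/2b +81.301ms=1/6b
6) 1788.618ms=11/3b +81.301ms=1/6b
7) 1869.919ms=23/6b +81.301ms=1/6b
8) 1951.22ms=4b +97.561ms=1/5b
9) 2048.78ms=21/5b +97.561ms=1/5b
10) 2146.341ms=22/5b +97.561ms=1/5b
11) 2243.902ms=23/5b +97.561ms=1/5b
12) 2341.463ms=24/5b +97.561ms=1/5b
13) 2439.024ms=5b +97.561ms=1/5b
14) 2536.585ms=26/5b +97.561ms=1/5b
15) 2634.146ms=27/5b +97.561ms=1/5b
16) 2731.707ms=28/5b +97.561ms=1/5b
17) 2829.268ms=29/5b +97.561ms=1/5b
Σ=6b of 6 (123bpm 2/4) — PASS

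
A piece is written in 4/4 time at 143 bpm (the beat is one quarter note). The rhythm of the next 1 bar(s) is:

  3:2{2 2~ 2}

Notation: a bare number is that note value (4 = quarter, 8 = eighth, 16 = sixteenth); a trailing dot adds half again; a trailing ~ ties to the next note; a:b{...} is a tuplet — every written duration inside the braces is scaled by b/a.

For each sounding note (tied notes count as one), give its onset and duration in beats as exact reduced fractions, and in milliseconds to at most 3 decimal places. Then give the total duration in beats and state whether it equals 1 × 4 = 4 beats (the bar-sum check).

1) 0.0ms=0b +559.441ms=4/3b
2) 559.441ms=4/3b +1118.881ms=8/3b
Σ=4b of 4 (143bpm 4/4) — PASS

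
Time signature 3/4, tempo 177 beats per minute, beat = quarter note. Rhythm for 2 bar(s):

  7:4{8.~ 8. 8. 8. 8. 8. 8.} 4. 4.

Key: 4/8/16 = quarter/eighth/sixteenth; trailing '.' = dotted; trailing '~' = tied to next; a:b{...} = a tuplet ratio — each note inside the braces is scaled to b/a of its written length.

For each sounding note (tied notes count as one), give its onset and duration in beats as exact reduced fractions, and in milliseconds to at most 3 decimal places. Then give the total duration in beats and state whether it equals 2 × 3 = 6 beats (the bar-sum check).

1) 0.0ms=0b +290.557ms=6/7b
2) 290.557ms=6/7b +145.278ms=3/7b
3) 435.835ms=9/7b +145.278ms=3/7b
4) 581.114ms=12/7b +145.278ms=3/7b
5) 726.392ms=15/7b +145.278ms=3/7b
6) 871.671ms=18/7b +145.278ms=3/7b
7) 1016.949ms=3b +508.475ms=3/2b
8) 1525.424ms=9/2b +508.475ms=3/2b
Σ=6b of 6 (177bpm 3/4) — PASS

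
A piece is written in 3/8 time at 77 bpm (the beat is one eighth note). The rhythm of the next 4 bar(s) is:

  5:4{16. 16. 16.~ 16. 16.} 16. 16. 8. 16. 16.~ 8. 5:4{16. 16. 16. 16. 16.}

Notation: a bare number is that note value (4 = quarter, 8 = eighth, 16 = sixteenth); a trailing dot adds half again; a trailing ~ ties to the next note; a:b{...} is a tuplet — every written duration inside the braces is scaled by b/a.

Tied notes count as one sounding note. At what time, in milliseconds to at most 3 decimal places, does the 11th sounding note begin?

note 11 onset = 48/5b = 7480.519ms

1. 0.0ms @ 0 + 467.532ms (3/5)
2. 467.532ms @ 3/5 + 467.532ms (3/5)
3. 935.065ms @ 6/5 + 935.065ms (6/5)
4. 1870.13ms @ 12/5 + 467.532ms (3/5)
5. 2337.662ms @ 3 + 584.416ms (3/4)
6. 2922.078ms @ 15/4 + 584.416ms (3/4)
7. 3506.494ms @ 9/2 + 1168.831ms (3/2)
8. 4675.325ms @ 6 + 584.416ms (3/4)
9. 5259.74ms @ 27/4 + 1753.247ms (9/4)
10. 7012.987ms @ 9 + 467.532ms (3/5)
11. 7480.519ms @ 48/5 + 467.532ms (3/5)
12. 7948.052ms @ 51/5 + 467.532ms (3/5)
13. 8415.584ms @ 54/5 + 467.532ms (3/5)
14. 8883.117ms @ 57/5 + 467.532ms (3/5)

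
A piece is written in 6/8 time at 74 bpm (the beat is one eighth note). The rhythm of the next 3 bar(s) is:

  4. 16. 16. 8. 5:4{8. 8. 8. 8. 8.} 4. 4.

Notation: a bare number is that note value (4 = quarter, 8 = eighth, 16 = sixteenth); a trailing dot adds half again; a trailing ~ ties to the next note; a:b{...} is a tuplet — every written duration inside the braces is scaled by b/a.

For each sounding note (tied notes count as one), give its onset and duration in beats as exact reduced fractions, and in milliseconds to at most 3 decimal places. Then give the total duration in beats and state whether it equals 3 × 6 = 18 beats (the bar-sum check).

1) 0.0ms=0b +2432.432ms=3b
2) 2432.432ms=3b +608.108ms=3/4b
3) 3040.541ms=15/4b +608.108ms=3/4b
4) 3648.649ms=9/2b +1216.216ms=3/2b
5) 4864.865ms=6b +972.973ms=6/5b
6) 5837.838ms=36/5b +972.973ms=6/5b
7) 6810.811ms=42/5b +972.973ms=6/5b
8) 7783.784ms=48/5b +972.973ms=6/5b
9) 8756.757ms=54/5b +972.973ms=6/5b
10) 9729.73ms=12b +2432.432ms=3b
11) 12162.162ms=15b +2432.432ms=3b
Σ=18b of 18 (74bpm 6/8) — PASS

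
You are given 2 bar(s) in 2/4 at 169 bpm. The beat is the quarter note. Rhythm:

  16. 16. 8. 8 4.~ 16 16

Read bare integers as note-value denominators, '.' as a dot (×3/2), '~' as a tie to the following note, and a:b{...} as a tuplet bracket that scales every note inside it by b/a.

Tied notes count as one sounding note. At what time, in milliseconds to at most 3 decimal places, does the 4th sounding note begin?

note 4 onset = 3/2b = 532.544ms

1. 0.0ms @ 0 + 133.136ms (3/8)
2. 133.136ms @ 3/8 + 133.136ms (3/8)
3. 266.272ms @ 3/4 + 266.272ms (3/4)
4. 532.544ms @ 3/2 + 177.515ms (1/2)
5. 710.059ms @ 2 + 621.302ms (7/4)
6. 1331.361ms @ 15/4 + 88.757ms (1/4)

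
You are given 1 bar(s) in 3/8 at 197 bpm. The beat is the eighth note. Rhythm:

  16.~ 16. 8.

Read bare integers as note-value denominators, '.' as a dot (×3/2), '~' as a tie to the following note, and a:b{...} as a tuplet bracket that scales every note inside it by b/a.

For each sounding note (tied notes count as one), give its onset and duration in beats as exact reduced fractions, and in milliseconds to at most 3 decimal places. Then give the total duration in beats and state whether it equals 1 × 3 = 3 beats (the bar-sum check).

1) 0.0ms=0b +456.853ms=3/2b
2) 456.853ms=3/2b +456.853ms=3/2b
Σ=3b of 3 (197bpm 3/8) — PASS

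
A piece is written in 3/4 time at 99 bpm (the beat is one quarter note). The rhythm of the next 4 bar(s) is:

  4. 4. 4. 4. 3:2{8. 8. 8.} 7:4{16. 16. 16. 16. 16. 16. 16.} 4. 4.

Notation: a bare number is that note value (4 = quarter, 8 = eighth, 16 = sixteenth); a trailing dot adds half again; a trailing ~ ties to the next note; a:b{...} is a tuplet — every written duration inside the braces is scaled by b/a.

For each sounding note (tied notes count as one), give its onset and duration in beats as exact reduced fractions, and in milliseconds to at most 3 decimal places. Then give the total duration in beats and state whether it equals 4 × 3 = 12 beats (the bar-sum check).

1) 0.0ms=0b +909.091ms=3/2b
2) 909.091ms=3/2b +909.091ms=3/2b
3) 1818.182ms=3b +909.091ms=3/2b
4) 2727.273ms=9/2b +909.091ms=3/2b
5) 3636.364ms=6b +303.03ms=1/2b
6) 3939.394ms=13/2b +303.03ms=1/2b
7) 4242.424ms=7b +303.03ms=1/2b
8) 4545.455ms=15/2b +129.87ms=3/14b
9) 4675.325ms=54/7b +129.87ms=3/14b
10) 4805.195ms=111/14b +129.87ms=3/14b
11) 4935.065ms=57/7b +129.87ms=3/14b
12) 5064.935ms=117/14b +129.87ms=3/14b
13) 5194.805ms=60/7b +129.87ms=3/14b
14) 5324.675ms=123/14b +129.87ms=3/14b
15) 5454.545ms=9b +909.091ms=3/2b
16) 6363.636ms=21/2b +909.091ms=3/2b
Σ=12b of 12 (99bpm 3/4) — PASS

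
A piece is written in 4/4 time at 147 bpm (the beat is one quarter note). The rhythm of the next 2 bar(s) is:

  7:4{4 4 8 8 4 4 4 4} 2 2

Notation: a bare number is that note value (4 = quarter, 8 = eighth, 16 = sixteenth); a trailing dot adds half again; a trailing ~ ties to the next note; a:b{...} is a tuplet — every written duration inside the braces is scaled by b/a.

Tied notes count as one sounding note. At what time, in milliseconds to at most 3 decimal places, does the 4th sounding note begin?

1. 0.0ms @ 0 + 233.236ms (4/7)
2. 233.236ms @ 4/7 + 233.236ms (4/7)
3. 466.472ms @ 8/7 + 116.618ms (2/7)
4. 583.09ms @ 10/7 + 116.618ms (2/7)
5. 699.708ms @ 12/7 + 233.236ms (4/7)
6. 932.945ms @ 16/7 + 233.236ms (4/7)
7. 1166.181ms @ 20/7 + 233.236ms (4/7)
8. 1399.417ms @ 24/7 + 233.236ms (4/7)
9. 1632.653ms @ 4 + 816.327ms (2)
10. 2448.98ms @ 6 + 816.327ms (2)

note 4 onset = 10/7b = 583.09ms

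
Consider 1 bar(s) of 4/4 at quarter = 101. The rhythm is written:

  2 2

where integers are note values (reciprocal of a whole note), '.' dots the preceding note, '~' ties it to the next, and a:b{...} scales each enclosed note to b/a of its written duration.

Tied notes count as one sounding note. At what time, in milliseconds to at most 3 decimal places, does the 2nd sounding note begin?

note 2 onset = 2b = 1188.119ms

1. 0.0ms @ 0 + 1188.119ms (2)
2. 1188.119ms @ 2 + 1188.119ms (2)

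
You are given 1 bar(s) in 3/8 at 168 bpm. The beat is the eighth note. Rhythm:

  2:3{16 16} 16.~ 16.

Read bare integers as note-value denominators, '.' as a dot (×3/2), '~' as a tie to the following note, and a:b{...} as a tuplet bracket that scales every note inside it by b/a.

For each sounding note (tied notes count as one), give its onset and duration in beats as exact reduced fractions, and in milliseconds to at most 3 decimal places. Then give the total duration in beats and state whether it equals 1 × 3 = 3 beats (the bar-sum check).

1) 0.0ms=0b +267.857ms=3/4b
2) 267.857ms=3/4b +267.857ms=3/4b
3) 535.714ms=3/2b +535.714ms=3/2b
Σ=3b of 3 (168bpm 3/8) — PASS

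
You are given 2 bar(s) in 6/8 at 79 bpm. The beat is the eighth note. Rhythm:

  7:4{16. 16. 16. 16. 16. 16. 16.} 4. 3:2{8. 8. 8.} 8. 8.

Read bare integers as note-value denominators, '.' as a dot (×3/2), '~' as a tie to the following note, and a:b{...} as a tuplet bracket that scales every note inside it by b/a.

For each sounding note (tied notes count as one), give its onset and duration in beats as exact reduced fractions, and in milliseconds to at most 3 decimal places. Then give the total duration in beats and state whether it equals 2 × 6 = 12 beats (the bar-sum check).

1) 0.0ms=0b +325.497ms=3/7b
2) 325.497ms=3/7b +325.497ms=3/7b
3) 650.995ms=6/7b +325.497ms=3/7b
4) 976.492ms=9/7b +325.497ms=3/7b
5) 1301.989ms=12/7b +325.497ms=3/7b
6) 1627.486ms=15/7b +325.497ms=3/7b
7) 1952.984ms=18/7b +325.497ms=3/7b
8) 2278.481ms=3b +2278.481ms=3b
9) 4556.962ms=6b +759.494ms=1b
10) 5316.456ms=7b +759.494ms=1b
11) 6075.949ms=8b +759.494ms=1b
12) 6835.443ms=9b +1139.241ms=3/2b
13) 7974.684ms=21/2b +1139.241ms=3/2b
Σ=12b of 12 (79bpm 6/8) — PASS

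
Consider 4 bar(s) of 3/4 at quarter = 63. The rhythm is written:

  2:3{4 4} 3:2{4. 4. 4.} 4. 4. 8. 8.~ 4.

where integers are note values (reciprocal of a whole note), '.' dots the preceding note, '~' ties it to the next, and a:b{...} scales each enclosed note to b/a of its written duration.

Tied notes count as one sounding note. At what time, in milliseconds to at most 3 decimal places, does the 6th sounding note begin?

note 6 onset = 6b = 5714.286ms

1. 0.0ms @ 0 + 1428.571ms (3/2)
2. 1428.571ms @ 3/2 + 1428.571ms (3/2)
3. 2857.143ms @ 3 + 952.381ms (1)
4. 3809.524ms @ 4 + 952.381ms (1)
5. 4761.905ms @ 5 + 952.381ms (1)
6. 5714.286ms @ 6 + 1428.571ms (3/2)
7. 7142.857ms @ 15/2 + 1428.571ms (3/2)
8. 8571.429ms @ 9 + 714.286ms (3/4)
9. 9285.714ms @ 39/4 + 2142.857ms (9/4)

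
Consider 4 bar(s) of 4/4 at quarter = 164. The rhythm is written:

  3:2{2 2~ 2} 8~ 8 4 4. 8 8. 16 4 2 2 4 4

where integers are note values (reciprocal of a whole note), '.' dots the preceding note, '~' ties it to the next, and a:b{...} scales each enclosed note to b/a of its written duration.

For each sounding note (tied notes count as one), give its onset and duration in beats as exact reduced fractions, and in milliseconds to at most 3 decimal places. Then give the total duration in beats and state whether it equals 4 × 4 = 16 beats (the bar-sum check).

1) 0.0ms=0b +487.805ms=4/3b
2) 487.805ms=4/3b +975.61ms=8/3b
3) 1463.415ms=4b +365.854ms=1b
4) 1829.268ms=5b +365.854ms=1b
5) 2195.122ms=6b +548.78ms=3/2b
6) 2743.902ms=15/2b +182.927ms=1/2b
7) 2926.829ms=8b +274.39ms=3/4b
8) 3201.22ms=35/4b +91.463ms=1/4b
9) 3292.683ms=9b +365.854ms=1b
10) 3658.537ms=10b +731.707ms=2b
11) 4390.244ms=12b +731.707ms=2b
12) 5121.951ms=14b +365.854ms=1b
13) 5487.805ms=15b +365.854ms=1b
Σ=16b of 16 (164bpm 4/4) — PASS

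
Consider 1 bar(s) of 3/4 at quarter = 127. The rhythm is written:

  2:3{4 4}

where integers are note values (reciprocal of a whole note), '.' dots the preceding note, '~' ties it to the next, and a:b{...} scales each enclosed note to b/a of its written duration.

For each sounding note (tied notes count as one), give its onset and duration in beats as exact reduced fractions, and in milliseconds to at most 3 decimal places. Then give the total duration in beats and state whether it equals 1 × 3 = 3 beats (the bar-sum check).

1) 0.0ms=0b +708.661ms=3/2b
2) 708.661ms=3/2b +708.661ms=3/2b
Σ=3b of 3 (127bpm 3/4) — PASS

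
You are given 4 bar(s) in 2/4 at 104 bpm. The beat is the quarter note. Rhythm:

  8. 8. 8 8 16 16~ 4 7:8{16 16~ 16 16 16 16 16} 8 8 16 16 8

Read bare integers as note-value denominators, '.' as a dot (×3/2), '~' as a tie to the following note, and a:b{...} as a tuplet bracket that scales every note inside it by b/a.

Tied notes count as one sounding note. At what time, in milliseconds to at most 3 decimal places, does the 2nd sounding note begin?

note 2 onset = 3/4b = 432.692ms

1. 0.0ms @ 0 + 432.692ms (3/4)
2. 432.692ms @ 3/4 + 432.692ms (3/4)
3. 865.385ms @ 3/2 + 288.462ms (1/2)
4. 1153.846ms @ 2 + 288.462ms (1/2)
5. 1442.308ms @ 5/2 + 144.231ms (1/4)
6. 1586.538ms @ 11/4 + 721.154ms (5/4)
7. 2307.692ms @ 4 + 164.835ms (2/7)
8. 2472.527ms @ 30/7 + 329.67ms (4/7)
9. 2802.198ms @ 34/7 + 164.835ms (2/7)
10. 2967.033ms @ 36/7 + 164.835ms (2/7)
11. 3131.868ms @ 38/7 + 164.835ms (2/7)
12. 3296.703ms @ 40/7 + 164.835ms (2/7)
13. 3461.538ms @ 6 + 288.462ms (1/2)
14. 3750.0ms @ 13/2 + 288.462ms (1/2)
15. 4038.462ms @ 7 + 144.231ms (1/4)
16. 4182.692ms @ 29/4 + 144.231ms (1/4)
17. 4326.923ms @ 15/2 + 288.462ms (1/2)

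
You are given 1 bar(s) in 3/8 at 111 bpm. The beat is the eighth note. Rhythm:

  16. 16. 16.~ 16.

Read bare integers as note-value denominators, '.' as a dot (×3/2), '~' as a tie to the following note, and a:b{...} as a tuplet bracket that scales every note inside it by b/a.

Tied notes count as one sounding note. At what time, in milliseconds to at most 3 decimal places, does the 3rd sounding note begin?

1. 0.0ms @ 0 + 405.405ms (3/4)
2. 405.405ms @ 3/4 + 405.405ms (3/4)
3. 810.811ms @ 3/2 + 810.811ms (3/2)

note 3 onset = 3/2b = 810.811ms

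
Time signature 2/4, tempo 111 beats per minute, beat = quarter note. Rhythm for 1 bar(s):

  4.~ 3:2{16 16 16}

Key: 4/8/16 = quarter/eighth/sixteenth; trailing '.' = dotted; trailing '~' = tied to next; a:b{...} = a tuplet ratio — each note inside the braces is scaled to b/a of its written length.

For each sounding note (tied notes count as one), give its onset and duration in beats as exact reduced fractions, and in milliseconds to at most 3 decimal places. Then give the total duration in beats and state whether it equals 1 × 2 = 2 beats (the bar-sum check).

1) 0.0ms=0b +900.901ms=5/3b
2) 900.901ms=5/3b +90.09ms=1/6b
3) 990.991ms=11/6b +90.09ms=1/6b
Σ=2b of 2 (111bpm 2/4) — PASS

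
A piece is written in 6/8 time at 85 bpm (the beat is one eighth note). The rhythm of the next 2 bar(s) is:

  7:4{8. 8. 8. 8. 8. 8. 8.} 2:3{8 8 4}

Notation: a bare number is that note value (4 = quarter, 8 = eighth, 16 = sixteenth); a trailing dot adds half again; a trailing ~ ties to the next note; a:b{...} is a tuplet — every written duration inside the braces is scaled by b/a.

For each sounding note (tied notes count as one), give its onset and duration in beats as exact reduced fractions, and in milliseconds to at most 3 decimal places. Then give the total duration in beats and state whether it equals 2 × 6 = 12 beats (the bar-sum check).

1) 0.0ms=0b +605.042ms=6/7b
2) 605.042ms=6/7b +605.042ms=6/7b
3) 1210.084ms=12/7b +605.042ms=6/7b
4) 1815.126ms=18/7b +605.042ms=6/7b
5) 2420.168ms=24/7b +605.042ms=6/7b
6) 3025.21ms=30/7b +605.042ms=6/7b
7) 3630.252ms=36/7b +605.042ms=6/7b
8) 4235.294ms=6b +1058.824ms=3/2b
9) 5294.118ms=15/2b +1058.824ms=3/2b
10) 6352.941ms=9b +2117.647ms=3b
Σ=12b of 12 (85bpm 6/8) — PASS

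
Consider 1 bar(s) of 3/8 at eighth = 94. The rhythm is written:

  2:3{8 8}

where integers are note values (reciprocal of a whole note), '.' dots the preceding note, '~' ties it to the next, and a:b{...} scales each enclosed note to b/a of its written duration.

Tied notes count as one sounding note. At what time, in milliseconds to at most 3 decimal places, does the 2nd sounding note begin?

1. 0.0ms @ 0 + 957.447ms (3/2)
2. 957.447ms @ 3/2 + 957.447ms (3/2)

note 2 onset = 3/2b = 957.447ms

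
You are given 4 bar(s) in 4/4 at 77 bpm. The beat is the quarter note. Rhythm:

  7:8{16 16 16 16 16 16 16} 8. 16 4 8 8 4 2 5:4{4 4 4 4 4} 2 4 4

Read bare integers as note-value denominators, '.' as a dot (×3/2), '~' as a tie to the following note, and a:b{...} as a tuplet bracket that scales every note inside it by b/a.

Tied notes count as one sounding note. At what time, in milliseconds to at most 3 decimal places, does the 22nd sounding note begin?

note 22 onset = 15b = 11688.312ms

1. 0.0ms @ 0 + 222.635ms (2/7)
2. 222.635ms @ 2/7 + 222.635ms (2/7)
3. 445.269ms @ 4/7 + 222.635ms (2/7)
4. 667.904ms @ 6/7 + 222.635ms (2/7)
5. 890.538ms @ 8/7 + 222.635ms (2/7)
6. 1113.173ms @ 10/7 + 222.635ms (2/7)
7. 1335.807ms @ 12/7 + 222.635ms (2/7)
8. 1558.442ms @ 2 + 584.416ms (3/4)
9. 2142.857ms @ 11/4 + 194.805ms (1/4)
10. 2337.662ms @ 3 + 779.221ms (1)
11. 3116.883ms @ 4 + 389.61ms (1/2)
12. 3506.494ms @ 9/2 + 389.61ms (1/2)
13. 3896.104ms @ 5 + 779.221ms (1)
14. 4675.325ms @ 6 + 1558.442ms (2)
15. 6233.766ms @ 8 + 623.377ms (4/5)
16. 6857.143ms @ 44/5 + 623.377ms (4/5)
17. 7480.519ms @ 48/5 + 623.377ms (4/5)
18. 8103.896ms @ 52/5 + 623.377ms (4/5)
19. 8727.273ms @ 56/5 + 623.377ms (4/5)
20. 9350.649ms @ 12 + 1558.442ms (2)
21. 10909.091ms @ 14 + 779.221ms (1)
22. 11688.312ms @ 15 + 779.221ms (1)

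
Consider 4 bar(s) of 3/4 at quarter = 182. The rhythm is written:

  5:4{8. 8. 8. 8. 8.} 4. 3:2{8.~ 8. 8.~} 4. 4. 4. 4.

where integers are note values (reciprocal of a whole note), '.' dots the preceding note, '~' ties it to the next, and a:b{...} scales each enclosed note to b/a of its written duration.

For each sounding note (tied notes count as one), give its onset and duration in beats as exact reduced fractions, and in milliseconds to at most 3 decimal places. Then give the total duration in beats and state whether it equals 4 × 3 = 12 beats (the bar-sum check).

1) 0.0ms=0b +197.802ms=3/5b
2) 197.802ms=3/5b +197.802ms=3/5b
3) 395.604ms=6/5b +197.802ms=3/5b
4) 593.407ms=9/5b +197.802ms=3/5b
5) 791.209ms=12/5b +197.802ms=3/5b
6) 989.011ms=3b +494.505ms=3/2b
7) 1483.516ms=9/2b +329.67ms=1b
8) 1813.187ms=11/2b +659.341ms=2b
9) 2472.527ms=15/2b +494.505ms=3/2b
10) 2967.033ms=9b +494.505ms=3/2b
11) 3461.538ms=21/2b +494.505ms=3/2b
Σ=12b of 12 (182bpm 3/4) — PASS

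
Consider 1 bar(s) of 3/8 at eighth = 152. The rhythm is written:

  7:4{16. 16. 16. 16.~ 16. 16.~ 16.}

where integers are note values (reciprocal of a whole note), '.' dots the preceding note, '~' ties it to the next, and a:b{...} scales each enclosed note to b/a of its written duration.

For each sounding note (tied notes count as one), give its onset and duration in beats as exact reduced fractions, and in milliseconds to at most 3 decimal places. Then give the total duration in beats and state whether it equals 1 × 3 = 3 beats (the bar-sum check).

1) 0.0ms=0b +169.173ms=3/7b
2) 169.173ms=3/7b +169.173ms=3/7b
3) 338.346ms=6/7b +169.173ms=3/7b
4) 507.519ms=9/7b +338.346ms=6/7b
5) 845.865ms=15/7b +338.346ms=6/7b
Σ=3b of 3 (152bpm 3/8) — PASS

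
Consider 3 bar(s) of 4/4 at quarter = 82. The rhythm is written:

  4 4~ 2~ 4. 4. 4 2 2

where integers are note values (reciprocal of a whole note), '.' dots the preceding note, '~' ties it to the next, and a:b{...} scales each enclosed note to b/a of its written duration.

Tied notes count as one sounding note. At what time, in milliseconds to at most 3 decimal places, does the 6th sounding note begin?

note 6 onset = 10b = 7317.073ms

1. 0.0ms @ 0 + 731.707ms (1)
2. 731.707ms @ 1 + 3292.683ms (9/2)
3. 4024.39ms @ 11/2 + 1097.561ms (3/2)
4. 5121.951ms @ 7 + 731.707ms (1)
5. 5853.659ms @ 8 + 1463.415ms (2)
6. 7317.073ms @ 10 + 1463.415ms (2)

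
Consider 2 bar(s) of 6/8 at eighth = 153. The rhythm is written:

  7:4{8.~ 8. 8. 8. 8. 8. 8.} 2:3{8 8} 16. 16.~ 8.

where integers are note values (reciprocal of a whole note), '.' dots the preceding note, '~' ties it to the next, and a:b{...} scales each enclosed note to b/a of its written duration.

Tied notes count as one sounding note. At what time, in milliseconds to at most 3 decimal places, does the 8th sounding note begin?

note 8 onset = 15/2b = 2941.176ms

1. 0.0ms @ 0 + 672.269ms (12/7)
2. 672.269ms @ 12/7 + 336.134ms (6/7)
3. 1008.403ms @ 18/7 + 336.134ms (6/7)
4. 1344.538ms @ 24/7 + 336.134ms (6/7)
5. 1680.672ms @ 30/7 + 336.134ms (6/7)
6. 2016.807ms @ 36/7 + 336.134ms (6/7)
7. 2352.941ms @ 6 + 588.235ms (3/2)
8. 2941.176ms @ 15/2 + 588.235ms (3/2)
9. 3529.412ms @ 9 + 294.118ms (3/4)
10. 3823.529ms @ 39/4 + 882.353ms (9/4)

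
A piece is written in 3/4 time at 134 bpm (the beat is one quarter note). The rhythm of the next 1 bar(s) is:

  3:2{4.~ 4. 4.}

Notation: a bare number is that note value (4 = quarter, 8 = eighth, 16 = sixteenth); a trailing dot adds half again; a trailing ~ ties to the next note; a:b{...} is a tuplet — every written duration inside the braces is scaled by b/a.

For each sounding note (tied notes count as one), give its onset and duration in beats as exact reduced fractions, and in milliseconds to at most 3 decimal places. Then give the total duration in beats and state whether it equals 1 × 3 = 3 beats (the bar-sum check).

1) 0.0ms=0b +895.522ms=2b
2) 895.522ms=2b +447.761ms=1b
Σ=3b of 3 (134bpm 3/4) — PASS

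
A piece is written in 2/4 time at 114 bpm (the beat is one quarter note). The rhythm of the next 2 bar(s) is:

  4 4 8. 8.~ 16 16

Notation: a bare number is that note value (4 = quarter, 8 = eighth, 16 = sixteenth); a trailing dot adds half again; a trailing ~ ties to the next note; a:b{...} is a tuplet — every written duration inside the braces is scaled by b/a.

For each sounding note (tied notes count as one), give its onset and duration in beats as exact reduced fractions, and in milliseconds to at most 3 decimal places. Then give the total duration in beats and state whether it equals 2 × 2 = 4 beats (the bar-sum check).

1) 0.0ms=0b +526.316ms=1b
2) 526.316ms=1b +526.316ms=1b
3) 1052.632ms=2b +394.737ms=3/4b
4) 1447.368ms=11/4b +526.316ms=1b
5) 1973.684ms=15/4b +131.579ms=1/4b
Σ=4b of 4 (114bpm 2/4) — PASS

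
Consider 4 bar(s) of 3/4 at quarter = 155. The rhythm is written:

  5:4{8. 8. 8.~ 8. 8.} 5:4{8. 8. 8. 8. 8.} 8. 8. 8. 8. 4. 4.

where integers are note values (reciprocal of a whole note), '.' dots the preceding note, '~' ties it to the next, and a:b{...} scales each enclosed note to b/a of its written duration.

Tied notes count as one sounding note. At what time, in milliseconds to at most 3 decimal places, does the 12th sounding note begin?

note 12 onset = 15/2b = 2903.226ms

1. 0.0ms @ 0 + 232.258ms (3/5)
2. 232.258ms @ 3/5 + 232.258ms (3/5)
3. 464.516ms @ 6/5 + 464.516ms (6/5)
4. 929.032ms @ 12/5 + 232.258ms (3/5)
5. 1161.29ms @ 3 + 232.258ms (3/5)
6. 1393.548ms @ 18/5 + 232.258ms (3/5)
7. 1625.806ms @ 21/5 + 232.258ms (3/5)
8. 1858.065ms @ 24/5 + 232.258ms (3/5)
9. 2090.323ms @ 27/5 + 232.258ms (3/5)
10. 2322.581ms @ 6 + 290.323ms (3/4)
11. 2612.903ms @ 27/4 + 290.323ms (3/4)
12. 2903.226ms @ 15/2 + 290.323ms (3/4)
13. 3193.548ms @ 33/4 + 290.323ms (3/4)
14. 3483.871ms @ 9 + 580.645ms (3/2)
15. 4064.516ms @ 21/2 + 580.645ms (3/2)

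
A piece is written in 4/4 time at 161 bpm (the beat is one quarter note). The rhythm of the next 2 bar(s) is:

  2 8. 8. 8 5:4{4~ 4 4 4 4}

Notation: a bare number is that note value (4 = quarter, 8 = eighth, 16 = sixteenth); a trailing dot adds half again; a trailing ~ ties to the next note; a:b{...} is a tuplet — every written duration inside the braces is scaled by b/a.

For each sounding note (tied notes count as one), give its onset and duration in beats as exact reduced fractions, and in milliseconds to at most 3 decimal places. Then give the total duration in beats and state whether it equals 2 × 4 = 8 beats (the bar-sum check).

1) 0.0ms=0b +745.342ms=2b
2) 745.342ms=2b +279.503ms=3/4b
3) 1024.845ms=11/4b +279.503ms=3/4b
4) 1304.348ms=7/2b +186.335ms=1/2b
5) 1490.683ms=4b +596.273ms=8/5b
6) 2086.957ms=28/5b +298.137ms=4/5b
7) 2385.093ms=32/5b +298.137ms=4/5b
8) 2683.23ms=36/5b +298.137ms=4/5b
Σ=8b of 8 (161bpm 4/4) — PASS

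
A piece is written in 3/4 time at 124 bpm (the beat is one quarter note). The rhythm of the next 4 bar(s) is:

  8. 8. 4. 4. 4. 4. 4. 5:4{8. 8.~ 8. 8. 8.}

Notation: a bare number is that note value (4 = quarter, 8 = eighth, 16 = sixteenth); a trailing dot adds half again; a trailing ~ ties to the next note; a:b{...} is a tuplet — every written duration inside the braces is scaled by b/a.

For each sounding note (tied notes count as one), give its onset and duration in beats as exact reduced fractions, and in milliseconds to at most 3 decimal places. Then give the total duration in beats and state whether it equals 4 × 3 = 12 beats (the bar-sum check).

1) 0.0ms=0b +362.903ms=3/4b
2) 362.903ms=3/4b +362.903ms=3/4b
3) 725.806ms=3/2b +725.806ms=3/2b
4) 1451.613ms=3b +725.806ms=3/2b
5) 2177.419ms=9/2b +725.806ms=3/2b
6) 2903.226ms=6b +725.806ms=3/2b
7) 3629.032ms=15/2b +725.806ms=3/2b
8) 4354.839ms=9b +290.323ms=3/5b
9) 4645.161ms=48/5b +580.645ms=6/5b
10) 5225.806ms=54/5b +290.323ms=3/5b
11) 5516.129ms=57/5b +290.323ms=3/5b
Σ=12b of 12 (124bpm 3/4) — PASS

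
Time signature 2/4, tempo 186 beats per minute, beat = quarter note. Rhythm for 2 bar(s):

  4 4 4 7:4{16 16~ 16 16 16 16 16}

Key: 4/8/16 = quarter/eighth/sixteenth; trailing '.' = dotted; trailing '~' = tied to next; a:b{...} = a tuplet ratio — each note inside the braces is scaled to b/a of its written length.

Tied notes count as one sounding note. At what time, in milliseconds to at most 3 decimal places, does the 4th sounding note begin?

note 4 onset = 3b = 967.742ms

1. 0.0ms @ 0 + 322.581ms (1)
2. 322.581ms @ 1 + 322.581ms (1)
3. 645.161ms @ 2 + 322.581ms (1)
4. 967.742ms @ 3 + 46.083ms (1/7)
5. 1013.825ms @ 22/7 + 92.166ms (2/7)
6. 1105.991ms @ 24/7 + 46.083ms (1/7)
7. 1152.074ms @ 25/7 + 46.083ms (1/7)
8. 1198.157ms @ 26/7 + 46.083ms (1/7)
9. 1244.24ms @ 27/7 + 46.083ms (1/7)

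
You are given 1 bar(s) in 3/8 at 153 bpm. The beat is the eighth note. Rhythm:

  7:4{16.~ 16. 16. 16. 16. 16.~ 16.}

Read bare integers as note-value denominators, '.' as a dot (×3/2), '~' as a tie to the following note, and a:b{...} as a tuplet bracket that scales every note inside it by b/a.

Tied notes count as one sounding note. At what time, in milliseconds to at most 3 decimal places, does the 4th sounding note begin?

note 4 onset = 12/7b = 672.269ms

1. 0.0ms @ 0 + 336.134ms (6/7)
2. 336.134ms @ 6/7 + 168.067ms (3/7)
3. 504.202ms @ 9/7 + 168.067ms (3/7)
4. 672.269ms @ 12/7 + 168.067ms (3/7)
5. 840.336ms @ 15/7 + 336.134ms (6/7)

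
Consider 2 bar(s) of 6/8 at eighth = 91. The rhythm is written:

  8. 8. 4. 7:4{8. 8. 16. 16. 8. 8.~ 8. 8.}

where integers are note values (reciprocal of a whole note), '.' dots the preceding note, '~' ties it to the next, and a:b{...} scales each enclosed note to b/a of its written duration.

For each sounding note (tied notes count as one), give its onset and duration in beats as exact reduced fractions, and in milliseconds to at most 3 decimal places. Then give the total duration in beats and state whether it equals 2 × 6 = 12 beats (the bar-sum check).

1) 0.0ms=0b +989.011ms=3/2b
2) 989.011ms=3/2b +989.011ms=3/2b
3) 1978.022ms=3b +1978.022ms=3b
4) 3956.044ms=6b +565.149ms=6/7b
5) 4521.193ms=48/7b +565.149ms=6/7b
6) 5086.342ms=54/7b +282.575ms=3/7b
7) 5368.917ms=57/7b +282.575ms=3/7b
8) 5651.491ms=60/7b +565.149ms=6/7b
9) 6216.641ms=66/7b +1130.298ms=12/7b
10) 7346.939ms=78/7b +565.149ms=6/7b
Σ=12b of 12 (91bpm 6/8) — PASS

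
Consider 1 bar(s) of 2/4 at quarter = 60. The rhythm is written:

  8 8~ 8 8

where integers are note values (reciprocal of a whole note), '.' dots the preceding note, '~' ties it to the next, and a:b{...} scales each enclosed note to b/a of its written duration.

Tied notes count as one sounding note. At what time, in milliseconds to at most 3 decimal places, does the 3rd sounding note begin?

note 3 onset = 3/2b = 1500.0ms

1. 0.0ms @ 0 + 500.0ms (1/2)
2. 500.0ms @ 1/2 + 1000.0ms (1)
3. 1500.0ms @ 3/2 + 500.0ms (1/2)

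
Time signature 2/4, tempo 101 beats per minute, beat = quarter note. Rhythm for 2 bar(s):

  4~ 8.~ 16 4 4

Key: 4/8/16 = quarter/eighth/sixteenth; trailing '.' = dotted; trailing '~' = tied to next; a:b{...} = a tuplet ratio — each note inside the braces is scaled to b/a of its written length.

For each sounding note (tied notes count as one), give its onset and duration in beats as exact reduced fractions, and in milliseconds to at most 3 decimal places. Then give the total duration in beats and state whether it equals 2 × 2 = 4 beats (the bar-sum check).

1) 0.0ms=0b +1188.119ms=2b
2) 1188.119ms=2b +594.059ms=1b
3) 1782.178ms=3b +594.059ms=1b
Σ=4b of 4 (101bpm 2/4) — PASS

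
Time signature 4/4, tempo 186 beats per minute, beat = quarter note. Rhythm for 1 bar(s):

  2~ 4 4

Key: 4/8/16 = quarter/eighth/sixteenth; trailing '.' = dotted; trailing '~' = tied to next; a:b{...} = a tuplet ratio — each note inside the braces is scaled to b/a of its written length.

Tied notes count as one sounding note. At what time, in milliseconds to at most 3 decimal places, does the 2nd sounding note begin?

note 2 onset = 3b = 967.742ms

1. 0.0ms @ 0 + 967.742ms (3)
2. 967.742ms @ 3 + 322.581ms (1)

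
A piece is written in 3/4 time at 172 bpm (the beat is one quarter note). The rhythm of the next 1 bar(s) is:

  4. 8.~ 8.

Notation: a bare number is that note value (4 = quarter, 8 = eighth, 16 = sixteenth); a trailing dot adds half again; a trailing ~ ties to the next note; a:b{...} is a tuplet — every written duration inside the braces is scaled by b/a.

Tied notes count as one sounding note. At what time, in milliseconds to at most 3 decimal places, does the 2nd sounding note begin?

1. 0.0ms @ 0 + 523.256ms (3/2)
2. 523.256ms @ 3/2 + 523.256ms (3/2)

note 2 onset = 3/2b = 523.256ms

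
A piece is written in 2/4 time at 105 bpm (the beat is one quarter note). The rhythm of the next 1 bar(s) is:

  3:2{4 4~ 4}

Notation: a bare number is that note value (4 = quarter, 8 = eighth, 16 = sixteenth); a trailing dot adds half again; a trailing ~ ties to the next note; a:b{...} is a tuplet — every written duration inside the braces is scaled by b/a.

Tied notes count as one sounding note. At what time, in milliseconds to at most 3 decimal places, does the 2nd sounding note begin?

note 2 onset = 2/3b = 380.952ms

1. 0.0ms @ 0 + 380.952ms (2/3)
2. 380.952ms @ 2/3 + 761.905ms (4/3)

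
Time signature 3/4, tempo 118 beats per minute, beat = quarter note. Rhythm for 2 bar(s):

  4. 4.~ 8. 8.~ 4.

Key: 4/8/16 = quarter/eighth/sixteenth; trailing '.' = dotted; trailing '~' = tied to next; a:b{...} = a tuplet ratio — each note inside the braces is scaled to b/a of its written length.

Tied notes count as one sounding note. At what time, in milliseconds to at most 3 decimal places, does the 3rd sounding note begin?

1. 0.0ms @ 0 + 762.712ms (3/2)
2. 762.712ms @ 3/2 + 1144.068ms (9/4)
3. 1906.78ms @ 15/4 + 1144.068ms (9/4)

note 3 onset = 15/4b = 1906.78ms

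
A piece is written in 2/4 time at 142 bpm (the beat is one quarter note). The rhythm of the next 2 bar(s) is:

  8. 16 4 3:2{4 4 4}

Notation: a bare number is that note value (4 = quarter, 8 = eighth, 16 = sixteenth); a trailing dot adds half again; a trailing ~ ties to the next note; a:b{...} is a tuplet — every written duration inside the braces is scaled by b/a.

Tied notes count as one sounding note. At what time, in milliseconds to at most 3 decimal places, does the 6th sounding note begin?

note 6 onset = 10/3b = 1408.451ms

1. 0.0ms @ 0 + 316.901ms (3/4)
2. 316.901ms @ 3/4 + 105.634ms (1/4)
3. 422.535ms @ 1 + 422.535ms (1)
4. 845.07ms @ 2 + 281.69ms (2/3)
5. 1126.761ms @ 8/3 + 281.69ms (2/3)
6. 1408.451ms @ 10/3 + 281.69ms (2/3)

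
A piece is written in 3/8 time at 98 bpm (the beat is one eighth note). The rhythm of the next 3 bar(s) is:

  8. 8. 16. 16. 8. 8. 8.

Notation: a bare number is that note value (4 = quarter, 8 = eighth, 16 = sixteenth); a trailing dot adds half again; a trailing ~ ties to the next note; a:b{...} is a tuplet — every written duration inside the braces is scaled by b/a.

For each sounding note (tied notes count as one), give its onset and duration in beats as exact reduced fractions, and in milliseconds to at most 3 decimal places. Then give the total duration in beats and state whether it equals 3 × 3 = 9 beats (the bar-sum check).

1) 0.0ms=0b +918.367ms=3/2b
2) 918.367ms=3/2b +918.367ms=3/2b
3) 1836.735ms=3b +459.184ms=3/4b
4) 2295.918ms=15/4b +459.184ms=3/4b
5) 2755.102ms=9/2b +918.367ms=3/2b
6) 3673.469ms=6b +918.367ms=3/2b
7) 4591.837ms=15/2b +918.367ms=3/2b
Σ=9b of 9 (98bpm 3/8) — PASS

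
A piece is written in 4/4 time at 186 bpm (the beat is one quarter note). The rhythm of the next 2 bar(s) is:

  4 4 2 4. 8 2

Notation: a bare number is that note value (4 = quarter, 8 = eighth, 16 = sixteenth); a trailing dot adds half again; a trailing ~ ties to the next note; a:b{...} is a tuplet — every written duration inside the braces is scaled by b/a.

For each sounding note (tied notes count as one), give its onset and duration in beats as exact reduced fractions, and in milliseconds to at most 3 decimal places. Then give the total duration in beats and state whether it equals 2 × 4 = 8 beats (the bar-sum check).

1) 0.0ms=0b +322.581ms=1b
2) 322.581ms=1b +322.581ms=1b
3) 645.161ms=2b +645.161ms=2b
4) 1290.323ms=4b +483.871ms=3/2b
5) 1774.194ms=11/2b +161.29ms=1/2b
6) 1935.484ms=6b +645.161ms=2b
Σ=8b of 8 (186bpm 4/4) — PASS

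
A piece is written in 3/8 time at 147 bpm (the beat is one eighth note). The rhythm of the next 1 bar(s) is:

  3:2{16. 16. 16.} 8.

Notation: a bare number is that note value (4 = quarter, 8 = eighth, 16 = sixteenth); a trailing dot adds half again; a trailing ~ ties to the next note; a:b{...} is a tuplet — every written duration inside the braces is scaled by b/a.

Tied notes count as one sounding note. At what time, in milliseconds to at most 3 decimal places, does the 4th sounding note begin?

note 4 onset = 3/2b = 612.245ms

1. 0.0ms @ 0 + 204.082ms (1/2)
2. 204.082ms @ 1/2 + 204.082ms (1/2)
3. 408.163ms @ 1 + 204.082ms (1/2)
4. 612.245ms @ 3/2 + 612.245ms (3/2)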